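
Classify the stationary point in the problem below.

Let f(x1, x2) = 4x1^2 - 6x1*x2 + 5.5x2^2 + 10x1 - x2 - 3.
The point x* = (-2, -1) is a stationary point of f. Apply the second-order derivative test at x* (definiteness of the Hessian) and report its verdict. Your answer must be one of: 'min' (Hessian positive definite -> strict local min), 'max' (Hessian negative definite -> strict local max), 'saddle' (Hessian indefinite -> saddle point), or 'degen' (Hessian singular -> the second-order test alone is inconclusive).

Compute the Hessian H = grad^2 f:
  H = [[8, -6], [-6, 11]]
Verify stationarity: grad f(x*) = H x* + g = (0, 0).
Eigenvalues of H: 3.3153, 15.6847.
Both eigenvalues > 0, so H is positive definite -> x* is a strict local min.

min


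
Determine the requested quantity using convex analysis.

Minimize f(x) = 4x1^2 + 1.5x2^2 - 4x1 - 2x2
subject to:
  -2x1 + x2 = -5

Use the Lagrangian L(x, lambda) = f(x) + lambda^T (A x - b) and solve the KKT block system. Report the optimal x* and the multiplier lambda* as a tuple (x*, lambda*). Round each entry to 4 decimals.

Form the Lagrangian:
  L(x, lambda) = (1/2) x^T Q x + c^T x + lambda^T (A x - b)
Stationarity (grad_x L = 0): Q x + c + A^T lambda = 0.
Primal feasibility: A x = b.

This gives the KKT block system:
  [ Q   A^T ] [ x     ]   [-c ]
  [ A    0  ] [ lambda ] = [ b ]

Solving the linear system:
  x*      = (1.9, -1.2)
  lambda* = (5.6)
  f(x*)   = 11.4

x* = (1.9, -1.2), lambda* = (5.6)


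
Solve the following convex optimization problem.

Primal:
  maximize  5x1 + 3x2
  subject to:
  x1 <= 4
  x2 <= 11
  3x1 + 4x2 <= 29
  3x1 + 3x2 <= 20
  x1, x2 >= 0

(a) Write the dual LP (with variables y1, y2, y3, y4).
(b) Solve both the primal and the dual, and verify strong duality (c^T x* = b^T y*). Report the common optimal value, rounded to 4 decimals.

The standard primal-dual pair for 'max c^T x s.t. A x <= b, x >= 0' is:
  Dual:  min b^T y  s.t.  A^T y >= c,  y >= 0.

So the dual LP is:
  minimize  4y1 + 11y2 + 29y3 + 20y4
  subject to:
    y1 + 3y3 + 3y4 >= 5
    y2 + 4y3 + 3y4 >= 3
    y1, y2, y3, y4 >= 0

Solving the primal: x* = (4, 2.6667).
  primal value c^T x* = 28.
Solving the dual: y* = (2, 0, 0, 1).
  dual value b^T y* = 28.
Strong duality: c^T x* = b^T y*. Confirmed.

28


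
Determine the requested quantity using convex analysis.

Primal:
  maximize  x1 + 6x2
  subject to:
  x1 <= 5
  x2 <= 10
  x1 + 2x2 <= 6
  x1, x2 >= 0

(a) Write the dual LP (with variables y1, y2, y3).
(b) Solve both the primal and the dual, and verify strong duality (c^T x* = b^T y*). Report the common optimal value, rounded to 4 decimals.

The standard primal-dual pair for 'max c^T x s.t. A x <= b, x >= 0' is:
  Dual:  min b^T y  s.t.  A^T y >= c,  y >= 0.

So the dual LP is:
  minimize  5y1 + 10y2 + 6y3
  subject to:
    y1 + y3 >= 1
    y2 + 2y3 >= 6
    y1, y2, y3 >= 0

Solving the primal: x* = (0, 3).
  primal value c^T x* = 18.
Solving the dual: y* = (0, 0, 3).
  dual value b^T y* = 18.
Strong duality: c^T x* = b^T y*. Confirmed.

18


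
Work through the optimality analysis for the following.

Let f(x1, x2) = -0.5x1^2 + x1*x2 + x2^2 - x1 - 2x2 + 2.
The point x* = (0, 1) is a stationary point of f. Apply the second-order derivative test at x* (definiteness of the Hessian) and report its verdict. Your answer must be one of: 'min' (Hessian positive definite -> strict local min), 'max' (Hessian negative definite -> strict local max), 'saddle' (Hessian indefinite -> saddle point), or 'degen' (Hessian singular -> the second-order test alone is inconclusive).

Compute the Hessian H = grad^2 f:
  H = [[-1, 1], [1, 2]]
Verify stationarity: grad f(x*) = H x* + g = (0, 0).
Eigenvalues of H: -1.3028, 2.3028.
Eigenvalues have mixed signs, so H is indefinite -> x* is a saddle point.

saddle


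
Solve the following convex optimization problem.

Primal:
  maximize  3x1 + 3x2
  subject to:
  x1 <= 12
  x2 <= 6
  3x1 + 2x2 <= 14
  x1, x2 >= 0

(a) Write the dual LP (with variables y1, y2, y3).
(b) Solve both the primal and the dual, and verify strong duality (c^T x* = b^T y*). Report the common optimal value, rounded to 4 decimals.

The standard primal-dual pair for 'max c^T x s.t. A x <= b, x >= 0' is:
  Dual:  min b^T y  s.t.  A^T y >= c,  y >= 0.

So the dual LP is:
  minimize  12y1 + 6y2 + 14y3
  subject to:
    y1 + 3y3 >= 3
    y2 + 2y3 >= 3
    y1, y2, y3 >= 0

Solving the primal: x* = (0.6667, 6).
  primal value c^T x* = 20.
Solving the dual: y* = (0, 1, 1).
  dual value b^T y* = 20.
Strong duality: c^T x* = b^T y*. Confirmed.

20


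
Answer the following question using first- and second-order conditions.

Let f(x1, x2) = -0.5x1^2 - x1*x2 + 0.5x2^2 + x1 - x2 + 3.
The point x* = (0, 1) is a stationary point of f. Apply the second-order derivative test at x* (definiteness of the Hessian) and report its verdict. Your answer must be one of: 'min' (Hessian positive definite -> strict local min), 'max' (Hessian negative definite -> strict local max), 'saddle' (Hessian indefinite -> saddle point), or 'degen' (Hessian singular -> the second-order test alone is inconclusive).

Compute the Hessian H = grad^2 f:
  H = [[-1, -1], [-1, 1]]
Verify stationarity: grad f(x*) = H x* + g = (0, 0).
Eigenvalues of H: -1.4142, 1.4142.
Eigenvalues have mixed signs, so H is indefinite -> x* is a saddle point.

saddle


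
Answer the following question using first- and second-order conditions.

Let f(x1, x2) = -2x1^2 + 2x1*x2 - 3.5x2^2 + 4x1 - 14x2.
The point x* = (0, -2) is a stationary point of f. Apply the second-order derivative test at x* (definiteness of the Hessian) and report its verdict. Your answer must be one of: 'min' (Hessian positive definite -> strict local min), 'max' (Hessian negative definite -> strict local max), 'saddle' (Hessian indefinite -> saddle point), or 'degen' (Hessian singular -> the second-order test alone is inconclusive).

Compute the Hessian H = grad^2 f:
  H = [[-4, 2], [2, -7]]
Verify stationarity: grad f(x*) = H x* + g = (0, 0).
Eigenvalues of H: -8, -3.
Both eigenvalues < 0, so H is negative definite -> x* is a strict local max.

max


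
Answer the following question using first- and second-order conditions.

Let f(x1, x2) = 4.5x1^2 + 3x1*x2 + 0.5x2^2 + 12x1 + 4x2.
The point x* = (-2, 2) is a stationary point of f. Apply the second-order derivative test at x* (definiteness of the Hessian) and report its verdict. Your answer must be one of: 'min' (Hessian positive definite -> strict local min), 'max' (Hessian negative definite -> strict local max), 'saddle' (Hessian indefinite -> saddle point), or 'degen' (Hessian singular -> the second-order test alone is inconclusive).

Compute the Hessian H = grad^2 f:
  H = [[9, 3], [3, 1]]
Verify stationarity: grad f(x*) = H x* + g = (0, 0).
Eigenvalues of H: 0, 10.
H has a zero eigenvalue (singular; positive semidefinite but not definite), so H is neither positive definite, negative definite, nor indefinite. The second-order test alone is inconclusive -> degen.
(Indeed, f is constant along the null direction of H through x*, so x* is not a strict local extremum.)

degen


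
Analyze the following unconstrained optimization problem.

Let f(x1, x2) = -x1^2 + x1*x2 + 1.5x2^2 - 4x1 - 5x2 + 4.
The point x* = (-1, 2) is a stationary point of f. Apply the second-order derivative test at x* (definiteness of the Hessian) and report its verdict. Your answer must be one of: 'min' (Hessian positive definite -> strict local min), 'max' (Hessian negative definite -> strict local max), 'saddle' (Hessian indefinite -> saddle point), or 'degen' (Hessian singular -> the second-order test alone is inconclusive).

Compute the Hessian H = grad^2 f:
  H = [[-2, 1], [1, 3]]
Verify stationarity: grad f(x*) = H x* + g = (0, 0).
Eigenvalues of H: -2.1926, 3.1926.
Eigenvalues have mixed signs, so H is indefinite -> x* is a saddle point.

saddle


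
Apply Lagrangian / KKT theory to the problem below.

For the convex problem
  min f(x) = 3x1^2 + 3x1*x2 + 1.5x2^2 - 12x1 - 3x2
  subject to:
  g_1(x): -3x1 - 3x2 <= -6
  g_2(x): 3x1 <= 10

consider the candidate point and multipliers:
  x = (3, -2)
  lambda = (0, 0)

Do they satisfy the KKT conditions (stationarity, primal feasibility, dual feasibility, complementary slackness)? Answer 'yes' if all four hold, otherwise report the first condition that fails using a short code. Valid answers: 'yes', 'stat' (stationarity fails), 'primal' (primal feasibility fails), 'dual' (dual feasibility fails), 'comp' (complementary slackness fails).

Gradient of f: grad f(x) = Q x + c = (0, 0)
Constraint values g_i(x) = a_i^T x - b_i:
  g_1((3, -2)) = 3
  g_2((3, -2)) = -1
Stationarity residual: grad f(x) + sum_i lambda_i a_i = (0, 0)
  -> stationarity OK
Primal feasibility (all g_i <= 0): FAILS
Dual feasibility (all lambda_i >= 0): OK
Complementary slackness (lambda_i * g_i(x) = 0 for all i): OK

Verdict: the first failing condition is primal_feasibility -> primal.

primal


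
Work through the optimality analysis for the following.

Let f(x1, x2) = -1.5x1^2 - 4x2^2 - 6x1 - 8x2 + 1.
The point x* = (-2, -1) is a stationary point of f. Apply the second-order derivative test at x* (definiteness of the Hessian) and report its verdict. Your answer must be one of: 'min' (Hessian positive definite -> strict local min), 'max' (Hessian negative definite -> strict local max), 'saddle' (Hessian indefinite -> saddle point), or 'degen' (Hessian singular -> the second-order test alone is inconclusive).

Compute the Hessian H = grad^2 f:
  H = [[-3, 0], [0, -8]]
Verify stationarity: grad f(x*) = H x* + g = (0, 0).
Eigenvalues of H: -8, -3.
Both eigenvalues < 0, so H is negative definite -> x* is a strict local max.

max


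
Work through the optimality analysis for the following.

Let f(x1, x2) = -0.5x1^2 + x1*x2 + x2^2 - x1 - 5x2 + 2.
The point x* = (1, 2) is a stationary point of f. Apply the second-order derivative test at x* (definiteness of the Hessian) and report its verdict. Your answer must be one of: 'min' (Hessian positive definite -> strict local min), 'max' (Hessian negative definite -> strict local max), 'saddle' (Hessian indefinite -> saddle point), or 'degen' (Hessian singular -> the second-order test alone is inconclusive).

Compute the Hessian H = grad^2 f:
  H = [[-1, 1], [1, 2]]
Verify stationarity: grad f(x*) = H x* + g = (0, 0).
Eigenvalues of H: -1.3028, 2.3028.
Eigenvalues have mixed signs, so H is indefinite -> x* is a saddle point.

saddle


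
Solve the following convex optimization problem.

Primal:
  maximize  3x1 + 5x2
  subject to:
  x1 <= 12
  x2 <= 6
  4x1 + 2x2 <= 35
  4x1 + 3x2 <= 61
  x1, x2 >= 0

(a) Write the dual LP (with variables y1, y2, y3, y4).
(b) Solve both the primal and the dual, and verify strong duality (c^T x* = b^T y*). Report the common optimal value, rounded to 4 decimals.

The standard primal-dual pair for 'max c^T x s.t. A x <= b, x >= 0' is:
  Dual:  min b^T y  s.t.  A^T y >= c,  y >= 0.

So the dual LP is:
  minimize  12y1 + 6y2 + 35y3 + 61y4
  subject to:
    y1 + 4y3 + 4y4 >= 3
    y2 + 2y3 + 3y4 >= 5
    y1, y2, y3, y4 >= 0

Solving the primal: x* = (5.75, 6).
  primal value c^T x* = 47.25.
Solving the dual: y* = (0, 3.5, 0.75, 0).
  dual value b^T y* = 47.25.
Strong duality: c^T x* = b^T y*. Confirmed.

47.25


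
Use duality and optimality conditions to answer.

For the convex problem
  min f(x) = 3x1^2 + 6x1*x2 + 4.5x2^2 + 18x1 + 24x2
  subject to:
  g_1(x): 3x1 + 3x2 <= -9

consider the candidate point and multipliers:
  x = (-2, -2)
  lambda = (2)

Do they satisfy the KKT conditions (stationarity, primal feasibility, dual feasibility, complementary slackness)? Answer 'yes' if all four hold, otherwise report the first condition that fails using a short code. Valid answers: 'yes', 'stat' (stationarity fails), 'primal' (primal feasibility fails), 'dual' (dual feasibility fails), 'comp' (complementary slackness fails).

Gradient of f: grad f(x) = Q x + c = (-6, -6)
Constraint values g_i(x) = a_i^T x - b_i:
  g_1((-2, -2)) = -3
Stationarity residual: grad f(x) + sum_i lambda_i a_i = (0, 0)
  -> stationarity OK
Primal feasibility (all g_i <= 0): OK
Dual feasibility (all lambda_i >= 0): OK
Complementary slackness (lambda_i * g_i(x) = 0 for all i): FAILS

Verdict: the first failing condition is complementary_slackness -> comp.

comp


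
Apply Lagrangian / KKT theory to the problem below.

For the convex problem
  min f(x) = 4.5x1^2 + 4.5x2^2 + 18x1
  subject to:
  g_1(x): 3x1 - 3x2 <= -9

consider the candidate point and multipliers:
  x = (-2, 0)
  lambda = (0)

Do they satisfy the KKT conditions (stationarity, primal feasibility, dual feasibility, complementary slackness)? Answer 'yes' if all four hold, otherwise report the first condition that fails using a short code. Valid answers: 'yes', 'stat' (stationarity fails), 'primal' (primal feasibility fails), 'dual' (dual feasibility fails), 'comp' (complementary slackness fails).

Gradient of f: grad f(x) = Q x + c = (0, 0)
Constraint values g_i(x) = a_i^T x - b_i:
  g_1((-2, 0)) = 3
Stationarity residual: grad f(x) + sum_i lambda_i a_i = (0, 0)
  -> stationarity OK
Primal feasibility (all g_i <= 0): FAILS
Dual feasibility (all lambda_i >= 0): OK
Complementary slackness (lambda_i * g_i(x) = 0 for all i): OK

Verdict: the first failing condition is primal_feasibility -> primal.

primal


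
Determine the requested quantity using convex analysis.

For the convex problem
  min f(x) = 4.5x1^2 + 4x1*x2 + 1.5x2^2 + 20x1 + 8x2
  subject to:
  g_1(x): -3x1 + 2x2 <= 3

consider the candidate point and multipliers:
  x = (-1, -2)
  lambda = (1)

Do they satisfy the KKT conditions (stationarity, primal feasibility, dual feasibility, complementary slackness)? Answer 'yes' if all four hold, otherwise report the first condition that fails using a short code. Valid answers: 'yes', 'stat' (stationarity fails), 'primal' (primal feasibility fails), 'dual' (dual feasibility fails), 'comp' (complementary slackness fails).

Gradient of f: grad f(x) = Q x + c = (3, -2)
Constraint values g_i(x) = a_i^T x - b_i:
  g_1((-1, -2)) = -4
Stationarity residual: grad f(x) + sum_i lambda_i a_i = (0, 0)
  -> stationarity OK
Primal feasibility (all g_i <= 0): OK
Dual feasibility (all lambda_i >= 0): OK
Complementary slackness (lambda_i * g_i(x) = 0 for all i): FAILS

Verdict: the first failing condition is complementary_slackness -> comp.

comp


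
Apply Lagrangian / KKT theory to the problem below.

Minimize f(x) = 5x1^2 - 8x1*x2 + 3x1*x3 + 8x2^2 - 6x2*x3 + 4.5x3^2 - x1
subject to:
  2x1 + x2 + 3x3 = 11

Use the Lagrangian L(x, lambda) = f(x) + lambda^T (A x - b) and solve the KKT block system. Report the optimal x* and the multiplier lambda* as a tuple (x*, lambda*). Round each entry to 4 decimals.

Form the Lagrangian:
  L(x, lambda) = (1/2) x^T Q x + c^T x + lambda^T (A x - b)
Stationarity (grad_x L = 0): Q x + c + A^T lambda = 0.
Primal feasibility: A x = b.

This gives the KKT block system:
  [ Q   A^T ] [ x     ]   [-c ]
  [ A    0  ] [ lambda ] = [ b ]

Solving the linear system:
  x*      = (1.7463, 1.8209, 1.8955)
  lambda* = (-3.791)
  f(x*)   = 19.9776

x* = (1.7463, 1.8209, 1.8955), lambda* = (-3.791)


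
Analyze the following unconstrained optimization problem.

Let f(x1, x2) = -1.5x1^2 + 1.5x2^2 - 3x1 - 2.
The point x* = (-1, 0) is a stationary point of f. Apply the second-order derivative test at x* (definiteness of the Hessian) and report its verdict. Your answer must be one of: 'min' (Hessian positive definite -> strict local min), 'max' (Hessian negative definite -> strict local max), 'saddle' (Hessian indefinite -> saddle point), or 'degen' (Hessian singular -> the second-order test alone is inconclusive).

Compute the Hessian H = grad^2 f:
  H = [[-3, 0], [0, 3]]
Verify stationarity: grad f(x*) = H x* + g = (0, 0).
Eigenvalues of H: -3, 3.
Eigenvalues have mixed signs, so H is indefinite -> x* is a saddle point.

saddle


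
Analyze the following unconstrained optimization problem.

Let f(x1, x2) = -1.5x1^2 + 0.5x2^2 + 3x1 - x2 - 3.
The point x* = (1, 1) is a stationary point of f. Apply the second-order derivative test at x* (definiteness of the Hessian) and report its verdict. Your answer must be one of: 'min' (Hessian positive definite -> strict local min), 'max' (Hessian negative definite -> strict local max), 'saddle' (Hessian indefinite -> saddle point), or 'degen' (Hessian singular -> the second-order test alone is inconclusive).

Compute the Hessian H = grad^2 f:
  H = [[-3, 0], [0, 1]]
Verify stationarity: grad f(x*) = H x* + g = (0, 0).
Eigenvalues of H: -3, 1.
Eigenvalues have mixed signs, so H is indefinite -> x* is a saddle point.

saddle


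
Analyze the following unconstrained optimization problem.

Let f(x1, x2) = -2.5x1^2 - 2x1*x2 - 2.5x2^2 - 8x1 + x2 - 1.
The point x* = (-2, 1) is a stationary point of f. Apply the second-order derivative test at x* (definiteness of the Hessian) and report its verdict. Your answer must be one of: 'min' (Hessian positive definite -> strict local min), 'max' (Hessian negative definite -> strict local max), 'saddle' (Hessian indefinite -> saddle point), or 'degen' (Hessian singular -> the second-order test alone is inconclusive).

Compute the Hessian H = grad^2 f:
  H = [[-5, -2], [-2, -5]]
Verify stationarity: grad f(x*) = H x* + g = (0, 0).
Eigenvalues of H: -7, -3.
Both eigenvalues < 0, so H is negative definite -> x* is a strict local max.

max


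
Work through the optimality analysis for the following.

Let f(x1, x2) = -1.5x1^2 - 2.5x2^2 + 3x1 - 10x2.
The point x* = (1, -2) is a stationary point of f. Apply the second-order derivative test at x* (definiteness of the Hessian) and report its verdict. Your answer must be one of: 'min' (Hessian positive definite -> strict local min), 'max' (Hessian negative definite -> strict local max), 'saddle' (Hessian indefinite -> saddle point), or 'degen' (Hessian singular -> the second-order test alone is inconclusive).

Compute the Hessian H = grad^2 f:
  H = [[-3, 0], [0, -5]]
Verify stationarity: grad f(x*) = H x* + g = (0, 0).
Eigenvalues of H: -5, -3.
Both eigenvalues < 0, so H is negative definite -> x* is a strict local max.

max


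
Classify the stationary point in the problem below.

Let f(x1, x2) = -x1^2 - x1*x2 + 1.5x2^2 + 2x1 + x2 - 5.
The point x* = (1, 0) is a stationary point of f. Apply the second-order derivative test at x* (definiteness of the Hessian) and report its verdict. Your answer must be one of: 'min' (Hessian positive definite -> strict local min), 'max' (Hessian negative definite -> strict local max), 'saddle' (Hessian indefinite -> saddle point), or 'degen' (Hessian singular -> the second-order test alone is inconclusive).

Compute the Hessian H = grad^2 f:
  H = [[-2, -1], [-1, 3]]
Verify stationarity: grad f(x*) = H x* + g = (0, 0).
Eigenvalues of H: -2.1926, 3.1926.
Eigenvalues have mixed signs, so H is indefinite -> x* is a saddle point.

saddle


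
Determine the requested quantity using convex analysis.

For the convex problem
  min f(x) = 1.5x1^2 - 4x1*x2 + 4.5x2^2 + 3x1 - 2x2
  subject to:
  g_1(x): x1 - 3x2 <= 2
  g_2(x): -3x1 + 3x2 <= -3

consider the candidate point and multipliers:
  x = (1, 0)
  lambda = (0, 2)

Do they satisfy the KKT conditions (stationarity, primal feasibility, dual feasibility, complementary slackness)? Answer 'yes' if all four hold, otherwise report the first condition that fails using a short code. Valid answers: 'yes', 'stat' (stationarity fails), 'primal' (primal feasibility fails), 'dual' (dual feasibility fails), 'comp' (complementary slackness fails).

Gradient of f: grad f(x) = Q x + c = (6, -6)
Constraint values g_i(x) = a_i^T x - b_i:
  g_1((1, 0)) = -1
  g_2((1, 0)) = 0
Stationarity residual: grad f(x) + sum_i lambda_i a_i = (0, 0)
  -> stationarity OK
Primal feasibility (all g_i <= 0): OK
Dual feasibility (all lambda_i >= 0): OK
Complementary slackness (lambda_i * g_i(x) = 0 for all i): OK

Verdict: yes, KKT holds.

yes


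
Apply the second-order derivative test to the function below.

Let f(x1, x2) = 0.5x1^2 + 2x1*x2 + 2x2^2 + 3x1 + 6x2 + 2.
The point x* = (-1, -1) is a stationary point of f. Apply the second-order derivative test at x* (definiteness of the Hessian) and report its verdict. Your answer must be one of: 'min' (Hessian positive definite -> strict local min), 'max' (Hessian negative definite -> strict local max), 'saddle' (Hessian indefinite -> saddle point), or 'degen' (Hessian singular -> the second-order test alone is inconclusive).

Compute the Hessian H = grad^2 f:
  H = [[1, 2], [2, 4]]
Verify stationarity: grad f(x*) = H x* + g = (0, 0).
Eigenvalues of H: 0, 5.
H has a zero eigenvalue (singular; positive semidefinite but not definite), so H is neither positive definite, negative definite, nor indefinite. The second-order test alone is inconclusive -> degen.
(Indeed, f is constant along the null direction of H through x*, so x* is not a strict local extremum.)

degen


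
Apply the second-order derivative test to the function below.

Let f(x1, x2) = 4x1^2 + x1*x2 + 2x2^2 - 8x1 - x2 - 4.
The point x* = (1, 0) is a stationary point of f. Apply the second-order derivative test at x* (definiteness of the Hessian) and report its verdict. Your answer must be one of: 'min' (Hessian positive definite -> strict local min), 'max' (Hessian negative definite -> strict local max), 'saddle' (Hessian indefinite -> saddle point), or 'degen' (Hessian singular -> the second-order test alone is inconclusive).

Compute the Hessian H = grad^2 f:
  H = [[8, 1], [1, 4]]
Verify stationarity: grad f(x*) = H x* + g = (0, 0).
Eigenvalues of H: 3.7639, 8.2361.
Both eigenvalues > 0, so H is positive definite -> x* is a strict local min.

min


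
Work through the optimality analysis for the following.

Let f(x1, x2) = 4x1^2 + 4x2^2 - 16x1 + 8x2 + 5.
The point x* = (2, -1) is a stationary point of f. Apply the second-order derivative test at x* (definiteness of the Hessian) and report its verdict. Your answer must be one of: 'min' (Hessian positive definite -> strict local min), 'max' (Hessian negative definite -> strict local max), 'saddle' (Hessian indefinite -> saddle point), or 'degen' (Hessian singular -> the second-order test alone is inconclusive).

Compute the Hessian H = grad^2 f:
  H = [[8, 0], [0, 8]]
Verify stationarity: grad f(x*) = H x* + g = (0, 0).
Eigenvalues of H: 8, 8.
Both eigenvalues > 0, so H is positive definite -> x* is a strict local min.

min


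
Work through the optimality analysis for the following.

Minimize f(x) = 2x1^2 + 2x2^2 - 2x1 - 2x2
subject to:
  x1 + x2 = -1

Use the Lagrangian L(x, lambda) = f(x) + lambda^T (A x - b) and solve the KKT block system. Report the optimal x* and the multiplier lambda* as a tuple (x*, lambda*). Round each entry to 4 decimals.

Form the Lagrangian:
  L(x, lambda) = (1/2) x^T Q x + c^T x + lambda^T (A x - b)
Stationarity (grad_x L = 0): Q x + c + A^T lambda = 0.
Primal feasibility: A x = b.

This gives the KKT block system:
  [ Q   A^T ] [ x     ]   [-c ]
  [ A    0  ] [ lambda ] = [ b ]

Solving the linear system:
  x*      = (-0.5, -0.5)
  lambda* = (4)
  f(x*)   = 3

x* = (-0.5, -0.5), lambda* = (4)


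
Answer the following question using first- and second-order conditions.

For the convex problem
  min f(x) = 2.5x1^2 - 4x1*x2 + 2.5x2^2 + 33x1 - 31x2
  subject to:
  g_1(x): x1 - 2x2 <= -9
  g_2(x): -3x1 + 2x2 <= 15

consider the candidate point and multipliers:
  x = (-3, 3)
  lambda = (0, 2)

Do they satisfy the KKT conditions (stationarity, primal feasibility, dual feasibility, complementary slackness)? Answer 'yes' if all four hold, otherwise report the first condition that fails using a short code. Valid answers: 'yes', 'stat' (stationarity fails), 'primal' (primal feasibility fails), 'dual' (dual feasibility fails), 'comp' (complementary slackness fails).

Gradient of f: grad f(x) = Q x + c = (6, -4)
Constraint values g_i(x) = a_i^T x - b_i:
  g_1((-3, 3)) = 0
  g_2((-3, 3)) = 0
Stationarity residual: grad f(x) + sum_i lambda_i a_i = (0, 0)
  -> stationarity OK
Primal feasibility (all g_i <= 0): OK
Dual feasibility (all lambda_i >= 0): OK
Complementary slackness (lambda_i * g_i(x) = 0 for all i): OK

Verdict: yes, KKT holds.

yes


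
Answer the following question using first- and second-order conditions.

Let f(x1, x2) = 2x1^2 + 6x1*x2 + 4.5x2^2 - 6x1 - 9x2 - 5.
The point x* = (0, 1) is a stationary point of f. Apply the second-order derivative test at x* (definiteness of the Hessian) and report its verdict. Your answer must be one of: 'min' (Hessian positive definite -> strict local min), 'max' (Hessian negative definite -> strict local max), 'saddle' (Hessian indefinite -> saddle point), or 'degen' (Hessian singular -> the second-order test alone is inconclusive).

Compute the Hessian H = grad^2 f:
  H = [[4, 6], [6, 9]]
Verify stationarity: grad f(x*) = H x* + g = (0, 0).
Eigenvalues of H: 0, 13.
H has a zero eigenvalue (singular; positive semidefinite but not definite), so H is neither positive definite, negative definite, nor indefinite. The second-order test alone is inconclusive -> degen.
(Indeed, f is constant along the null direction of H through x*, so x* is not a strict local extremum.)

degen


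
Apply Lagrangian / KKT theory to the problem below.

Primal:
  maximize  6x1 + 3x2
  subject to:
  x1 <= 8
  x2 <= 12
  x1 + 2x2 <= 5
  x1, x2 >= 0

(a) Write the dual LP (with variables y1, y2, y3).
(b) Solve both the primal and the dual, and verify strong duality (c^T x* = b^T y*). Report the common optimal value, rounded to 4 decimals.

The standard primal-dual pair for 'max c^T x s.t. A x <= b, x >= 0' is:
  Dual:  min b^T y  s.t.  A^T y >= c,  y >= 0.

So the dual LP is:
  minimize  8y1 + 12y2 + 5y3
  subject to:
    y1 + y3 >= 6
    y2 + 2y3 >= 3
    y1, y2, y3 >= 0

Solving the primal: x* = (5, 0).
  primal value c^T x* = 30.
Solving the dual: y* = (0, 0, 6).
  dual value b^T y* = 30.
Strong duality: c^T x* = b^T y*. Confirmed.

30


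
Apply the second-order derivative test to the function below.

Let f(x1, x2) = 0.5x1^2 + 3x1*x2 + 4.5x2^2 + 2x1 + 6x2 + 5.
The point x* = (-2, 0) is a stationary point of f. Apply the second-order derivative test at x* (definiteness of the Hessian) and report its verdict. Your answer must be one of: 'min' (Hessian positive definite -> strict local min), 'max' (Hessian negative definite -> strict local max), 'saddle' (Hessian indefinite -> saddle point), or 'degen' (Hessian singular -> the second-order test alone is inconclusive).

Compute the Hessian H = grad^2 f:
  H = [[1, 3], [3, 9]]
Verify stationarity: grad f(x*) = H x* + g = (0, 0).
Eigenvalues of H: 0, 10.
H has a zero eigenvalue (singular; positive semidefinite but not definite), so H is neither positive definite, negative definite, nor indefinite. The second-order test alone is inconclusive -> degen.
(Indeed, f is constant along the null direction of H through x*, so x* is not a strict local extremum.)

degen


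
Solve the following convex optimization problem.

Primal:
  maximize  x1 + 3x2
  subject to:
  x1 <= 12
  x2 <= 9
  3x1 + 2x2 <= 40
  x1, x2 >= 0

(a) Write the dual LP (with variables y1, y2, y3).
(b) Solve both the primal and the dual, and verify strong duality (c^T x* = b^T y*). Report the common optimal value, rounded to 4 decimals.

The standard primal-dual pair for 'max c^T x s.t. A x <= b, x >= 0' is:
  Dual:  min b^T y  s.t.  A^T y >= c,  y >= 0.

So the dual LP is:
  minimize  12y1 + 9y2 + 40y3
  subject to:
    y1 + 3y3 >= 1
    y2 + 2y3 >= 3
    y1, y2, y3 >= 0

Solving the primal: x* = (7.3333, 9).
  primal value c^T x* = 34.3333.
Solving the dual: y* = (0, 2.3333, 0.3333).
  dual value b^T y* = 34.3333.
Strong duality: c^T x* = b^T y*. Confirmed.

34.3333


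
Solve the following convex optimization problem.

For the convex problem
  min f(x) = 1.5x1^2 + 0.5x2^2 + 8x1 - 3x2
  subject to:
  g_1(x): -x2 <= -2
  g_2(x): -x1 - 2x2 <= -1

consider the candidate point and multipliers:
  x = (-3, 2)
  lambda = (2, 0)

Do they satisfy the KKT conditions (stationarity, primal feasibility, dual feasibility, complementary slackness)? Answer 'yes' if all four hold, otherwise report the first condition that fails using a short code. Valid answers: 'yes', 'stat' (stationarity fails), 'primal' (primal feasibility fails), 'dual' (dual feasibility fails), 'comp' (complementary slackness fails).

Gradient of f: grad f(x) = Q x + c = (-1, -1)
Constraint values g_i(x) = a_i^T x - b_i:
  g_1((-3, 2)) = 0
  g_2((-3, 2)) = 0
Stationarity residual: grad f(x) + sum_i lambda_i a_i = (-1, -3)
  -> stationarity FAILS
Primal feasibility (all g_i <= 0): OK
Dual feasibility (all lambda_i >= 0): OK
Complementary slackness (lambda_i * g_i(x) = 0 for all i): OK

Verdict: the first failing condition is stationarity -> stat.

stat


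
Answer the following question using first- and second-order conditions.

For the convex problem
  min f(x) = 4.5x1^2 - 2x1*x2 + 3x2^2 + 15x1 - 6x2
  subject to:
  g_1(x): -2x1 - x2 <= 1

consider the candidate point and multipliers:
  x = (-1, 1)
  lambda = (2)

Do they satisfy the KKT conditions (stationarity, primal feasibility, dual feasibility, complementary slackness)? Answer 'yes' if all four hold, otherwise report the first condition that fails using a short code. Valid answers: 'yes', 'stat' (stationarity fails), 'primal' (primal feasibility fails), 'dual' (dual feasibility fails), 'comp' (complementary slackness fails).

Gradient of f: grad f(x) = Q x + c = (4, 2)
Constraint values g_i(x) = a_i^T x - b_i:
  g_1((-1, 1)) = 0
Stationarity residual: grad f(x) + sum_i lambda_i a_i = (0, 0)
  -> stationarity OK
Primal feasibility (all g_i <= 0): OK
Dual feasibility (all lambda_i >= 0): OK
Complementary slackness (lambda_i * g_i(x) = 0 for all i): OK

Verdict: yes, KKT holds.

yes


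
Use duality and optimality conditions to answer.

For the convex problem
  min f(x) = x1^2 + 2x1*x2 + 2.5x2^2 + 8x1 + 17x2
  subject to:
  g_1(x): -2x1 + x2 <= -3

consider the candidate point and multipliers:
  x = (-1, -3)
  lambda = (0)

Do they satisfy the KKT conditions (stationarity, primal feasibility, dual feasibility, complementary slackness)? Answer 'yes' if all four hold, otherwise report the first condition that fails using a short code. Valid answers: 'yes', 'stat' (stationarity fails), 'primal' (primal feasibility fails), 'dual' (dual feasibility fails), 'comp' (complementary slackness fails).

Gradient of f: grad f(x) = Q x + c = (0, 0)
Constraint values g_i(x) = a_i^T x - b_i:
  g_1((-1, -3)) = 2
Stationarity residual: grad f(x) + sum_i lambda_i a_i = (0, 0)
  -> stationarity OK
Primal feasibility (all g_i <= 0): FAILS
Dual feasibility (all lambda_i >= 0): OK
Complementary slackness (lambda_i * g_i(x) = 0 for all i): OK

Verdict: the first failing condition is primal_feasibility -> primal.

primal


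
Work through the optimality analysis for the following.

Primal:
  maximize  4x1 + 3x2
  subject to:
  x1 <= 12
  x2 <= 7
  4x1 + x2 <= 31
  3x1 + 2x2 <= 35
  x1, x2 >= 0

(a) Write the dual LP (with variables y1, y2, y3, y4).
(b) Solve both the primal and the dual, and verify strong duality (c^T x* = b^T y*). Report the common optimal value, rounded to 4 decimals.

The standard primal-dual pair for 'max c^T x s.t. A x <= b, x >= 0' is:
  Dual:  min b^T y  s.t.  A^T y >= c,  y >= 0.

So the dual LP is:
  minimize  12y1 + 7y2 + 31y3 + 35y4
  subject to:
    y1 + 4y3 + 3y4 >= 4
    y2 + y3 + 2y4 >= 3
    y1, y2, y3, y4 >= 0

Solving the primal: x* = (6, 7).
  primal value c^T x* = 45.
Solving the dual: y* = (0, 2, 1, 0).
  dual value b^T y* = 45.
Strong duality: c^T x* = b^T y*. Confirmed.

45


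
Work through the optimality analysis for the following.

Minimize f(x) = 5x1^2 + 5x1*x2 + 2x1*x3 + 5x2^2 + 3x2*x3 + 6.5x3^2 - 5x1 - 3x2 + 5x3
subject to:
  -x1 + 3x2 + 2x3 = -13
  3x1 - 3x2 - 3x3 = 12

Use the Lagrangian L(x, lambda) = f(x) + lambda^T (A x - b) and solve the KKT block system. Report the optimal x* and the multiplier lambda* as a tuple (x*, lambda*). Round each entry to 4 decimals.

Form the Lagrangian:
  L(x, lambda) = (1/2) x^T Q x + c^T x + lambda^T (A x - b)
Stationarity (grad_x L = 0): Q x + c + A^T lambda = 0.
Primal feasibility: A x = b.

This gives the KKT block system:
  [ Q   A^T ] [ x     ]   [-c ]
  [ A    0  ] [ lambda ] = [ b ]

Solving the linear system:
  x*      = (-0.4828, -4.5172, 0.0345)
  lambda* = (41.4138, 24.5862)
  f(x*)   = 129.7414

x* = (-0.4828, -4.5172, 0.0345), lambda* = (41.4138, 24.5862)


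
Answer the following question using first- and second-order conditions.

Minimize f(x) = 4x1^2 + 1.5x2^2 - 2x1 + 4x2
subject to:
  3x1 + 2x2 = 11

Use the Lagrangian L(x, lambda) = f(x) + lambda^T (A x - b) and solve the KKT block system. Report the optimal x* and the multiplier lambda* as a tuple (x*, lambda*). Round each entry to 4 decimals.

Form the Lagrangian:
  L(x, lambda) = (1/2) x^T Q x + c^T x + lambda^T (A x - b)
Stationarity (grad_x L = 0): Q x + c + A^T lambda = 0.
Primal feasibility: A x = b.

This gives the KKT block system:
  [ Q   A^T ] [ x     ]   [-c ]
  [ A    0  ] [ lambda ] = [ b ]

Solving the linear system:
  x*      = (2.2203, 2.1695)
  lambda* = (-5.2542)
  f(x*)   = 31.0169

x* = (2.2203, 2.1695), lambda* = (-5.2542)


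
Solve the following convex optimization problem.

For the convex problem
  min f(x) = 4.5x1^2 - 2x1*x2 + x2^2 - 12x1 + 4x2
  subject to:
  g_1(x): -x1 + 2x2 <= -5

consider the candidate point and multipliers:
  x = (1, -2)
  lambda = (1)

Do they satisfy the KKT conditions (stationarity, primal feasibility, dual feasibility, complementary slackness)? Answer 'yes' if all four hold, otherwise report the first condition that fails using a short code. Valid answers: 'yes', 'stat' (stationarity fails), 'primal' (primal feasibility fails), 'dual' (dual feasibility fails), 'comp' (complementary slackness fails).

Gradient of f: grad f(x) = Q x + c = (1, -2)
Constraint values g_i(x) = a_i^T x - b_i:
  g_1((1, -2)) = 0
Stationarity residual: grad f(x) + sum_i lambda_i a_i = (0, 0)
  -> stationarity OK
Primal feasibility (all g_i <= 0): OK
Dual feasibility (all lambda_i >= 0): OK
Complementary slackness (lambda_i * g_i(x) = 0 for all i): OK

Verdict: yes, KKT holds.

yes


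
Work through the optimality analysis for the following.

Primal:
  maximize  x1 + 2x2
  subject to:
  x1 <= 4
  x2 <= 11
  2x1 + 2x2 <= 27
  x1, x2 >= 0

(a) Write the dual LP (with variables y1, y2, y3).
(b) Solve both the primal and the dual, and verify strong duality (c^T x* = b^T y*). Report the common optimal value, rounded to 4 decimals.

The standard primal-dual pair for 'max c^T x s.t. A x <= b, x >= 0' is:
  Dual:  min b^T y  s.t.  A^T y >= c,  y >= 0.

So the dual LP is:
  minimize  4y1 + 11y2 + 27y3
  subject to:
    y1 + 2y3 >= 1
    y2 + 2y3 >= 2
    y1, y2, y3 >= 0

Solving the primal: x* = (2.5, 11).
  primal value c^T x* = 24.5.
Solving the dual: y* = (0, 1, 0.5).
  dual value b^T y* = 24.5.
Strong duality: c^T x* = b^T y*. Confirmed.

24.5


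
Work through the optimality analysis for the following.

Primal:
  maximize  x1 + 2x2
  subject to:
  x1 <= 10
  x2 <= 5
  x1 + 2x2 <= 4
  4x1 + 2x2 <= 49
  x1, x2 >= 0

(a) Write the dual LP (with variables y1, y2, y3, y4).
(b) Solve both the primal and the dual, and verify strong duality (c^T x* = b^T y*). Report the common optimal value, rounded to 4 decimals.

The standard primal-dual pair for 'max c^T x s.t. A x <= b, x >= 0' is:
  Dual:  min b^T y  s.t.  A^T y >= c,  y >= 0.

So the dual LP is:
  minimize  10y1 + 5y2 + 4y3 + 49y4
  subject to:
    y1 + y3 + 4y4 >= 1
    y2 + 2y3 + 2y4 >= 2
    y1, y2, y3, y4 >= 0

Solving the primal: x* = (4, 0).
  primal value c^T x* = 4.
Solving the dual: y* = (0, 0, 1, 0).
  dual value b^T y* = 4.
Strong duality: c^T x* = b^T y*. Confirmed.

4


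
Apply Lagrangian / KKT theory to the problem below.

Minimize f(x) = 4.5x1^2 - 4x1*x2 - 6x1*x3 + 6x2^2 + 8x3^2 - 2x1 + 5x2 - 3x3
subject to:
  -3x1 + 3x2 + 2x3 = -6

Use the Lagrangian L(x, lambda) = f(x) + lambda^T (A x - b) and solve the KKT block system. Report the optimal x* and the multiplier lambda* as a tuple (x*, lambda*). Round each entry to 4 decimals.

Form the Lagrangian:
  L(x, lambda) = (1/2) x^T Q x + c^T x + lambda^T (A x - b)
Stationarity (grad_x L = 0): Q x + c + A^T lambda = 0.
Primal feasibility: A x = b.

This gives the KKT block system:
  [ Q   A^T ] [ x     ]   [-c ]
  [ A    0  ] [ lambda ] = [ b ]

Solving the linear system:
  x*      = (1.1269, -0.9701, 0.1455)
  lambda* = (3.7164)
  f(x*)   = 7.3787

x* = (1.1269, -0.9701, 0.1455), lambda* = (3.7164)


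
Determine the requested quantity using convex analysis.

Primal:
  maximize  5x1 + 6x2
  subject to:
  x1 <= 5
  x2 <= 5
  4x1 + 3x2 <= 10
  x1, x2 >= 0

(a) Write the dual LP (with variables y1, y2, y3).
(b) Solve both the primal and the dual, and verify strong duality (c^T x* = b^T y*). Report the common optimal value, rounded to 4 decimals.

The standard primal-dual pair for 'max c^T x s.t. A x <= b, x >= 0' is:
  Dual:  min b^T y  s.t.  A^T y >= c,  y >= 0.

So the dual LP is:
  minimize  5y1 + 5y2 + 10y3
  subject to:
    y1 + 4y3 >= 5
    y2 + 3y3 >= 6
    y1, y2, y3 >= 0

Solving the primal: x* = (0, 3.3333).
  primal value c^T x* = 20.
Solving the dual: y* = (0, 0, 2).
  dual value b^T y* = 20.
Strong duality: c^T x* = b^T y*. Confirmed.

20


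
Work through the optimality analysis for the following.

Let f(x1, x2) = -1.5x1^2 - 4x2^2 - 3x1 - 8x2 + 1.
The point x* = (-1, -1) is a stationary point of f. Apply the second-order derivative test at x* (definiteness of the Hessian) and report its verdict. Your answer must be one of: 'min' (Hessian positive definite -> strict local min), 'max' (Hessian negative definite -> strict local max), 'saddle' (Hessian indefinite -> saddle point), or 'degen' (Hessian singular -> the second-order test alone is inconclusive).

Compute the Hessian H = grad^2 f:
  H = [[-3, 0], [0, -8]]
Verify stationarity: grad f(x*) = H x* + g = (0, 0).
Eigenvalues of H: -8, -3.
Both eigenvalues < 0, so H is negative definite -> x* is a strict local max.

max


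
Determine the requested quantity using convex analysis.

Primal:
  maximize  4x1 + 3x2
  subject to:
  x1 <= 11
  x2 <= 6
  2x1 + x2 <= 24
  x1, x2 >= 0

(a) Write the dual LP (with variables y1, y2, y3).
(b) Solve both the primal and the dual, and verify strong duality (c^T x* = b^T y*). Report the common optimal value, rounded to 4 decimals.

The standard primal-dual pair for 'max c^T x s.t. A x <= b, x >= 0' is:
  Dual:  min b^T y  s.t.  A^T y >= c,  y >= 0.

So the dual LP is:
  minimize  11y1 + 6y2 + 24y3
  subject to:
    y1 + 2y3 >= 4
    y2 + y3 >= 3
    y1, y2, y3 >= 0

Solving the primal: x* = (9, 6).
  primal value c^T x* = 54.
Solving the dual: y* = (0, 1, 2).
  dual value b^T y* = 54.
Strong duality: c^T x* = b^T y*. Confirmed.

54


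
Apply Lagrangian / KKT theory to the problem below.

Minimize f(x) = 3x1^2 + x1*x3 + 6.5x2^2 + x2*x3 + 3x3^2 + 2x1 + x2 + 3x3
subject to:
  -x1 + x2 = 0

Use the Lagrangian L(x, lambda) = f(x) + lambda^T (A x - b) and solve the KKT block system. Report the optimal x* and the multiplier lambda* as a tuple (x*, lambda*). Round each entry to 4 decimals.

Form the Lagrangian:
  L(x, lambda) = (1/2) x^T Q x + c^T x + lambda^T (A x - b)
Stationarity (grad_x L = 0): Q x + c + A^T lambda = 0.
Primal feasibility: A x = b.

This gives the KKT block system:
  [ Q   A^T ] [ x     ]   [-c ]
  [ A    0  ] [ lambda ] = [ b ]

Solving the linear system:
  x*      = (-0.1091, -0.1091, -0.4636)
  lambda* = (0.8818)
  f(x*)   = -0.8591

x* = (-0.1091, -0.1091, -0.4636), lambda* = (0.8818)


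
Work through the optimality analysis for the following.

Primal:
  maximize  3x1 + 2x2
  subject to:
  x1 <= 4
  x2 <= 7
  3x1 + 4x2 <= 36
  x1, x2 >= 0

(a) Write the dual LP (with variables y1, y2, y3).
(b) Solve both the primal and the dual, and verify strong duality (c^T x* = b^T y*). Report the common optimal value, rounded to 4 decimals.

The standard primal-dual pair for 'max c^T x s.t. A x <= b, x >= 0' is:
  Dual:  min b^T y  s.t.  A^T y >= c,  y >= 0.

So the dual LP is:
  minimize  4y1 + 7y2 + 36y3
  subject to:
    y1 + 3y3 >= 3
    y2 + 4y3 >= 2
    y1, y2, y3 >= 0

Solving the primal: x* = (4, 6).
  primal value c^T x* = 24.
Solving the dual: y* = (1.5, 0, 0.5).
  dual value b^T y* = 24.
Strong duality: c^T x* = b^T y*. Confirmed.

24
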